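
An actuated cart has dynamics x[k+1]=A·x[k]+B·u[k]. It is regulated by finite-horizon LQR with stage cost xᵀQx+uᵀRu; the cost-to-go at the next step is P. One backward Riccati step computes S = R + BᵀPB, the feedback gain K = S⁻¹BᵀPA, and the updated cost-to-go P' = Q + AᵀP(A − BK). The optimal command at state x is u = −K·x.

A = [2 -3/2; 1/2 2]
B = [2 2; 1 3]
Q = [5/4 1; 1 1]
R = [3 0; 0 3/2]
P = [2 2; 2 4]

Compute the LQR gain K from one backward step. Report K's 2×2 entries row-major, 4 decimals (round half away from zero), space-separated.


BᵀP = [6.0000 8.0000; 10.0000 16.0000]
S = R + BᵀPB = [3 0; 0 3/2] + [20.0000 36.0000; 36.0000 68.0000] = [23.0000 36.0000; 36.0000 69.5000]
BᵀPA = [16.0000 7.0000; 28.0000 17.0000]
K = S⁻¹·BᵀPA = [0.3438 -0.4149; 0.2248 0.4595]
A−BK = [0.8628 -1.5893; -0.5182 1.0364]
AᵀP(A−BK) = [1.2050 -1.7281; -1.7281 3.5926]
P' = Q + AᵀP(A−BK) = [2.4550 -0.7281; -0.7281 4.5926]
tr(P') = 7.0475

0.3438 -0.4149 0.2248 0.4595


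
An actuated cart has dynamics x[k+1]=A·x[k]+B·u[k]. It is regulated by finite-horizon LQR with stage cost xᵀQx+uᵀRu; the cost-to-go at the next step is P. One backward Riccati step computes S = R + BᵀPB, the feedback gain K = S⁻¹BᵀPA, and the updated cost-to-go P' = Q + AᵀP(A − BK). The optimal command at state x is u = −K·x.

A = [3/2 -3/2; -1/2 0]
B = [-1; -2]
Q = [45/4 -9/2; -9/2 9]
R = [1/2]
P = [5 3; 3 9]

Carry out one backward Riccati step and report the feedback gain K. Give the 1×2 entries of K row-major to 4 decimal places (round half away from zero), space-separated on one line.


BᵀP = [-11.0000 -21.0000]
S = R + BᵀPB = [1/2] + [53.0000] = [53.5000]
BᵀPA = [-6.0000 16.5000]
K = S⁻¹·BᵀPA = [-0.1121 0.3084]
A−BK = [1.3879 -1.1916; -0.7243 0.6168]
AᵀP(A−BK) = [8.3271 -7.1495; -7.1495 6.1612]
P' = Q + AᵀP(A−BK) = [19.5771 -11.6495; -11.6495 15.1612]
tr(P') = 34.7383

-0.1121 0.3084


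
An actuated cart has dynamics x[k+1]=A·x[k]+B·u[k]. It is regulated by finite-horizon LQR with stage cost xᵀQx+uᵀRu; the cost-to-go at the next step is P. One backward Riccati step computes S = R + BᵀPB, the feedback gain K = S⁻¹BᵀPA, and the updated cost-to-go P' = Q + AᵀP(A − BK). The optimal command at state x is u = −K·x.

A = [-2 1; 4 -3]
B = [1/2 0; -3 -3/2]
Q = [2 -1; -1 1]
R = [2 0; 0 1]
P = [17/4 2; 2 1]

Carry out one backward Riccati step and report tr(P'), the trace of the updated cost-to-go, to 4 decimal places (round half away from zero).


BᵀP = [-3.8750 -2.0000; -3.0000 -1.5000]
S = R + BᵀPB = [2 0; 0 1] + [4.0625 3.0000; 3.0000 2.2500] = [6.0625 3.0000; 3.0000 3.2500]
BᵀPA = [-0.2500 2.1250; 0.0000 1.5000]
K = S⁻¹·BᵀPA = [-0.0759 0.2248; 0.0701 0.2540]
A−BK = [-1.9620 0.8876; 3.8774 -1.9445]
AᵀP(A−BK) = [0.9810 -0.4438; -0.4438 0.3912]
P' = Q + AᵀP(A−BK) = [2.9810 -1.4438; -1.4438 1.3912]
tr(P') = 4.3723

4.3723


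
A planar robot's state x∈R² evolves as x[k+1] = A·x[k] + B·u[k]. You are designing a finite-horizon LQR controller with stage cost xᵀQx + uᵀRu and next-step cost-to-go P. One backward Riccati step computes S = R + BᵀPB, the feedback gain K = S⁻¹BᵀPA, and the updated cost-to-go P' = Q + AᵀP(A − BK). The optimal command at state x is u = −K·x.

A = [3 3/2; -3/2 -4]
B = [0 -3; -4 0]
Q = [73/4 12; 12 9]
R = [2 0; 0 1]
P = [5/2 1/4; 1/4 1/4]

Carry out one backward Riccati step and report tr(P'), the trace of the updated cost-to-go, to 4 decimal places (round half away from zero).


BᵀP = [-1.0000 -1.0000; -7.5000 -0.7500]
S = R + BᵀPB = [2 0; 0 1] + [4.0000 3.0000; 3.0000 22.5000] = [6.0000 3.0000; 3.0000 23.5000]
BᵀPA = [-1.5000 2.5000; -21.3750 -8.2500]
K = S⁻¹·BᵀPA = [0.2188 0.6326; -0.9375 -0.4318]
A−BK = [0.1875 0.2045; -0.6250 -1.4697]
AᵀP(A−BK) = [1.1016 0.9063; 0.9063 1.4811]
P' = Q + AᵀP(A−BK) = [19.3516 12.9063; 12.9063 10.4811]
tr(P') = 29.8326

29.8326


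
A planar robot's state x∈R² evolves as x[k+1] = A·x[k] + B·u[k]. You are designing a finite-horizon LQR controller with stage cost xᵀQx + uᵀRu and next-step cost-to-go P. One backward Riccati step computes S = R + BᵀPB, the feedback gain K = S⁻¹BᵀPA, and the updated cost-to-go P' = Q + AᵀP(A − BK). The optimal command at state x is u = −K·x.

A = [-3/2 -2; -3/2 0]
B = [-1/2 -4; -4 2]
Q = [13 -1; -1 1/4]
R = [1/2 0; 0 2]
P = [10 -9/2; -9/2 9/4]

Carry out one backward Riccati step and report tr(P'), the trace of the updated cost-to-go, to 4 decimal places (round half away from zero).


13.9494

BᵀP = [13.0000 -6.7500; -49.0000 22.5000]
S = R + BᵀPB = [1/2 0; 0 2] + [20.5000 -65.5000; -65.5000 241.0000] = [21.0000 -65.5000; -65.5000 243.0000]
BᵀPA = [-9.3750 -26.0000; 39.7500 98.0000]
K = S⁻¹·BᵀPA = [0.4005 0.1243; 0.2715 0.4368]
A−BK = [-0.2136 -0.1907; -0.4411 -0.3765]
AᵀP(A−BK) = [0.2737 0.3027; 0.3027 0.4257]
P' = Q + AᵀP(A−BK) = [13.2737 -0.6973; -0.6973 0.6757]
tr(P') = 13.9494


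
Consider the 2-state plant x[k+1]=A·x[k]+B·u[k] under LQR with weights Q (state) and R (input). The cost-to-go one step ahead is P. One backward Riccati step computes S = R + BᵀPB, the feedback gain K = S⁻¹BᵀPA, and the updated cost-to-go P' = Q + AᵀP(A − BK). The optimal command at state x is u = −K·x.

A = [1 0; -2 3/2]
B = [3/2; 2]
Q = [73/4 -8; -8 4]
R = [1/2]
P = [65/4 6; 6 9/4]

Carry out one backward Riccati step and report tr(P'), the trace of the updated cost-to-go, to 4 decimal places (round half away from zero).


BᵀP = [36.3750 13.5000]
S = R + BᵀPB = [1/2] + [81.5625] = [82.0625]
BᵀPA = [9.3750 20.2500]
K = S⁻¹·BᵀPA = [0.1142 0.2468]
A−BK = [0.8286 -0.3701; -2.2285 1.0065]
AᵀP(A−BK) = [0.1790 -0.0634; -0.0634 0.0655]
P' = Q + AᵀP(A−BK) = [18.4290 -8.0634; -8.0634 4.0655]
tr(P') = 22.4945

22.4945


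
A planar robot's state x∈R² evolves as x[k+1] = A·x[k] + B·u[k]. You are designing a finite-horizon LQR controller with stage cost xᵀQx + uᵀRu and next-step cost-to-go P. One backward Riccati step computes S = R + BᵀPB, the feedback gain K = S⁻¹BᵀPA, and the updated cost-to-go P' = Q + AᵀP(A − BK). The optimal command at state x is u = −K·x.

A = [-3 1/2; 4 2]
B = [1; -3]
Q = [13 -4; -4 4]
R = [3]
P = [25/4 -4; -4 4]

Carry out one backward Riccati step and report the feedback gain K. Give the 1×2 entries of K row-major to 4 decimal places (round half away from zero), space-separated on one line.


BᵀP = [18.2500 -16.0000]
S = R + BᵀPB = [3] + [66.2500] = [69.2500]
BᵀPA = [-118.7500 -22.8750]
K = S⁻¹·BᵀPA = [-1.7148 -0.3303]
A−BK = [-1.2852 0.8303; -1.1444 1.0090]
AᵀP(A−BK) = [12.6173 -0.6011; -0.6011 2.0063]
P' = Q + AᵀP(A−BK) = [25.6173 -4.6011; -4.6011 6.0063]
tr(P') = 31.6236

-1.7148 -0.3303


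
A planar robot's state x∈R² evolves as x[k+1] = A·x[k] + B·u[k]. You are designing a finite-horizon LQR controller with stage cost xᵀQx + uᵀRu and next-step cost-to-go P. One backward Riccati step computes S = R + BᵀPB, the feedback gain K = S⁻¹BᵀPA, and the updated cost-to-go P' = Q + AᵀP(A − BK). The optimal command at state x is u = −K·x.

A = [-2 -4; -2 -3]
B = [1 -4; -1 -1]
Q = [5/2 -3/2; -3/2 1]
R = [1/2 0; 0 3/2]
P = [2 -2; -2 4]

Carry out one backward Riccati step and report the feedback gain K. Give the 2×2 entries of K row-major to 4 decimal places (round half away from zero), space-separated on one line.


BᵀP = [4.0000 -6.0000; -6.0000 4.0000]
S = R + BᵀPB = [1/2 0; 0 3/2] + [10.0000 -10.0000; -10.0000 20.0000] = [10.5000 -10.0000; -10.0000 21.5000]
BᵀPA = [4.0000 2.0000; 4.0000 12.0000]
K = S⁻¹·BᵀPA = [1.0020 1.2962; 0.6521 1.1610]
A−BK = [-0.3936 -0.6521; -0.3459 -0.5427]
AᵀP(A−BK) = [1.3837 2.1710; 2.1710 3.4751]
P' = Q + AᵀP(A−BK) = [3.8837 0.6710; 0.6710 4.4751]
tr(P') = 8.3588

1.0020 1.2962 0.6521 1.1610


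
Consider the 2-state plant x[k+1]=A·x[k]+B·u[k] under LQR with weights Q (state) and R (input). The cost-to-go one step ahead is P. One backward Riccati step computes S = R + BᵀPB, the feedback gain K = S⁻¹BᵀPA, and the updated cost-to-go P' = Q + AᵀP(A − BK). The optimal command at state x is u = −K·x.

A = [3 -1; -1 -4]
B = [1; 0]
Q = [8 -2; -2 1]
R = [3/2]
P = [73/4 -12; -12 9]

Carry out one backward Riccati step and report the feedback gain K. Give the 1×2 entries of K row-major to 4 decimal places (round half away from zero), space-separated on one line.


BᵀP = [18.2500 -12.0000]
S = R + BᵀPB = [3/2] + [18.2500] = [19.7500]
BᵀPA = [66.7500 29.7500]
K = S⁻¹·BᵀPA = [3.3797 1.5063]
A−BK = [-0.3797 -2.5063; -1.0000 -4.0000]
AᵀP(A−BK) = [19.6519 12.7025; 12.7025 21.4367]
P' = Q + AᵀP(A−BK) = [27.6519 10.7025; 10.7025 22.4367]
tr(P') = 50.0886

3.3797 1.5063


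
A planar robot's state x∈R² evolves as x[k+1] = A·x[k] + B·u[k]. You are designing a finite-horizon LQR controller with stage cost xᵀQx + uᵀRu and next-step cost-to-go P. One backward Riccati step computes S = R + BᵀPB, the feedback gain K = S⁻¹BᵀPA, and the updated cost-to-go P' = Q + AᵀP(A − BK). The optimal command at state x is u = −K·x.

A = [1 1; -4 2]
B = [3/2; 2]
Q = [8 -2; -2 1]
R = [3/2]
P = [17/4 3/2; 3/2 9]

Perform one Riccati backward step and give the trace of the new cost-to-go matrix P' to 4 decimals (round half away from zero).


55.6221

BᵀP = [9.3750 20.2500]
S = R + BᵀPB = [3/2] + [54.5625] = [56.0625]
BᵀPA = [-71.6250 49.8750]
K = S⁻¹·BᵀPA = [-1.2776 0.8896]
A−BK = [2.9164 -0.3344; -1.4448 0.2207]
AᵀP(A−BK) = [44.7425 -7.0301; -7.0301 1.8796]
P' = Q + AᵀP(A−BK) = [52.7425 -9.0301; -9.0301 2.8796]
tr(P') = 55.6221


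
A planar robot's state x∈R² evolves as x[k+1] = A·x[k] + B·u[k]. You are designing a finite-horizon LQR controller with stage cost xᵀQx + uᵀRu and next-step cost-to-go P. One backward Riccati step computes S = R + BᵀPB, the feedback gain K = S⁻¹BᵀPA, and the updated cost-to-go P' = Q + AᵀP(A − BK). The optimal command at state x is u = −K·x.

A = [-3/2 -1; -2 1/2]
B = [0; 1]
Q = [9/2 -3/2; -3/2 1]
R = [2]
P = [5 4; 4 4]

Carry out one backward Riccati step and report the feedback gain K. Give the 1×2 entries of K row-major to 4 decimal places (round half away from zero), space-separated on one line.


BᵀP = [4.0000 4.0000]
S = R + BᵀPB = [2] + [4.0000] = [6.0000]
BᵀPA = [-14.0000 -2.0000]
K = S⁻¹·BᵀPA = [-2.3333 -0.3333]
A−BK = [-1.5000 -1.0000; 0.3333 0.8333]
AᵀP(A−BK) = [18.5833 3.8333; 3.8333 1.3333]
P' = Q + AᵀP(A−BK) = [23.0833 2.3333; 2.3333 2.3333]
tr(P') = 25.4167

-2.3333 -0.3333


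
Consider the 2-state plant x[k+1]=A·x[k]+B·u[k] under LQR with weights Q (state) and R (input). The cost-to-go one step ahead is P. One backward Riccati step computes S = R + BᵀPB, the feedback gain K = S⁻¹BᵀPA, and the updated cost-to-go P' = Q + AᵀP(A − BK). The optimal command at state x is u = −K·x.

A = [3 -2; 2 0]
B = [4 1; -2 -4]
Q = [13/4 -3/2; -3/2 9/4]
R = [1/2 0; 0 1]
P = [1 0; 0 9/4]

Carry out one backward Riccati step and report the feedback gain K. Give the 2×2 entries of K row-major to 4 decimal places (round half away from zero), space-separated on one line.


0.9155 -0.5361 -0.9247 0.2577

BᵀP = [4.0000 -4.5000; 1.0000 -9.0000]
S = R + BᵀPB = [1/2 0; 0 1] + [25.0000 22.0000; 22.0000 37.0000] = [25.5000 22.0000; 22.0000 38.0000]
BᵀPA = [3.0000 -8.0000; -15.0000 -2.0000]
K = S⁻¹·BᵀPA = [0.9155 -0.5361; -0.9247 0.2577]
A−BK = [0.2629 -0.1134; 0.1320 -0.0412]
AᵀP(A−BK) = [1.3825 -0.5258; -0.5258 0.2268]
P' = Q + AᵀP(A−BK) = [4.6325 -2.0258; -2.0258 2.4768]
tr(P') = 7.1093


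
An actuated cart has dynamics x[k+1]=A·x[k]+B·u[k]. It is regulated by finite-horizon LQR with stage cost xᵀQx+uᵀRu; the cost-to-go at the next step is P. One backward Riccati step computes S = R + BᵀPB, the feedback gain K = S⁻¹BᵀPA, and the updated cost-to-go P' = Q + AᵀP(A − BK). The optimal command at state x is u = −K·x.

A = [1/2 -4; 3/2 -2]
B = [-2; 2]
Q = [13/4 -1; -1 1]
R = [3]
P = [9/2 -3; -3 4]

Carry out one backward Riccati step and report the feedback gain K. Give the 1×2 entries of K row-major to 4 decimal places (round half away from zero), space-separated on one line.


0.2213 0.5246

BᵀP = [-15.0000 14.0000]
S = R + BᵀPB = [3] + [58.0000] = [61.0000]
BᵀPA = [13.5000 32.0000]
K = S⁻¹·BᵀPA = [0.2213 0.5246]
A−BK = [0.9426 -2.9508; 1.0574 -3.0492]
AᵀP(A−BK) = [2.6373 -7.0820; -7.0820 23.2131]
P' = Q + AᵀP(A−BK) = [5.8873 -8.0820; -8.0820 24.2131]
tr(P') = 30.1004


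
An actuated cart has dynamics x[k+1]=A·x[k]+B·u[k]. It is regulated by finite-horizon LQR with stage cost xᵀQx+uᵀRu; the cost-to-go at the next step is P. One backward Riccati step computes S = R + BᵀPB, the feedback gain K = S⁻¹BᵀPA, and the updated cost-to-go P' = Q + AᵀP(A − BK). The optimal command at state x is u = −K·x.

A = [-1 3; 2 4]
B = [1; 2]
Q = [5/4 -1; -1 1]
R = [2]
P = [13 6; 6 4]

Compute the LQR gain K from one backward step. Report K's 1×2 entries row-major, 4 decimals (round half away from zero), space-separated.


BᵀP = [25.0000 14.0000]
S = R + BᵀPB = [2] + [53.0000] = [55.0000]
BᵀPA = [3.0000 131.0000]
K = S⁻¹·BᵀPA = [0.0545 2.3818]
A−BK = [-1.0545 0.6182; 1.8909 -0.7636]
AᵀP(A−BK) = [4.8364 -2.1455; -2.1455 12.9818]
P' = Q + AᵀP(A−BK) = [6.0864 -3.1455; -3.1455 13.9818]
tr(P') = 20.0682

0.0545 2.3818


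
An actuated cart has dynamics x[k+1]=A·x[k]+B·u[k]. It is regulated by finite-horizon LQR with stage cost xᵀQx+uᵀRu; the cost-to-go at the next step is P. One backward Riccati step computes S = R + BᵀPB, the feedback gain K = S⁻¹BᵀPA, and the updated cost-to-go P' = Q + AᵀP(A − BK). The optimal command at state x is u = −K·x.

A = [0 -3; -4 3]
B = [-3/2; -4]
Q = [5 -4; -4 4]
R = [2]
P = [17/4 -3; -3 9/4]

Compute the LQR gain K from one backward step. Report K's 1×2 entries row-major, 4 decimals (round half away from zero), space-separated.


1.5568 -2.6270

BᵀP = [5.6250 -4.5000]
S = R + BᵀPB = [2] + [9.5625] = [11.5625]
BᵀPA = [18.0000 -30.3750]
K = S⁻¹·BᵀPA = [1.5568 -2.6270]
A−BK = [2.3351 -6.9405; 2.2270 -7.5081]
AᵀP(A−BK) = [7.9784 -15.7135; -15.7135 32.7041]
P' = Q + AᵀP(A−BK) = [12.9784 -19.7135; -19.7135 36.7041]
tr(P') = 49.6824


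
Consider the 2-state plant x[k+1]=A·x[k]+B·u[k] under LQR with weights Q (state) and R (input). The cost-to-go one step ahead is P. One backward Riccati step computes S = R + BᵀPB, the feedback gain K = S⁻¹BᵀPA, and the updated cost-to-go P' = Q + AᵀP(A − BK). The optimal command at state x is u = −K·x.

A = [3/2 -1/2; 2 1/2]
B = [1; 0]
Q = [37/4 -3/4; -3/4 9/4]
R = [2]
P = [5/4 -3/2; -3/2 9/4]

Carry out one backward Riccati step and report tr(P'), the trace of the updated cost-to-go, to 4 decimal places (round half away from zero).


14.9663

BᵀP = [1.2500 -1.5000]
S = R + BᵀPB = [2] + [1.2500] = [3.2500]
BᵀPA = [-1.1250 -1.3750]
K = S⁻¹·BᵀPA = [-0.3462 -0.4231]
A−BK = [1.8462 -0.0769; 2.0000 0.5000]
AᵀP(A−BK) = [2.4231 1.2115; 1.2115 1.0433]
P' = Q + AᵀP(A−BK) = [11.6731 0.4615; 0.4615 3.2933]
tr(P') = 14.9663


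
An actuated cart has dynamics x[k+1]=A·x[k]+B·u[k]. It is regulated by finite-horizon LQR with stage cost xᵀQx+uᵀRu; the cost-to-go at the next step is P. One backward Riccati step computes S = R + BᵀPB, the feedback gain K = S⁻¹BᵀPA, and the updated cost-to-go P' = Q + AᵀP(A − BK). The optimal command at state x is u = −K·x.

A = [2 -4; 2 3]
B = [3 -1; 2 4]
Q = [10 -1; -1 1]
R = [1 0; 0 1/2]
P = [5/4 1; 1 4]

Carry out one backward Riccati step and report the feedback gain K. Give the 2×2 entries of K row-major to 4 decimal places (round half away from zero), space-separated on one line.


0.6696 -0.8394 0.1712 1.1447

BᵀP = [5.7500 11.0000; 2.7500 15.0000]
S = R + BᵀPB = [1 0; 0 1/2] + [39.2500 38.2500; 38.2500 57.2500] = [40.2500 38.2500; 38.2500 57.7500]
BᵀPA = [33.5000 10.0000; 35.5000 34.0000]
K = S⁻¹·BᵀPA = [0.6696 -0.8394; 0.1712 1.1447]
A−BK = [0.1625 -0.3373; -0.0241 0.1000]
AᵀP(A−BK) = [0.4905 -0.5178; -0.5178 1.4744]
P' = Q + AᵀP(A−BK) = [10.4905 -1.5178; -1.5178 2.4744]
tr(P') = 12.9649


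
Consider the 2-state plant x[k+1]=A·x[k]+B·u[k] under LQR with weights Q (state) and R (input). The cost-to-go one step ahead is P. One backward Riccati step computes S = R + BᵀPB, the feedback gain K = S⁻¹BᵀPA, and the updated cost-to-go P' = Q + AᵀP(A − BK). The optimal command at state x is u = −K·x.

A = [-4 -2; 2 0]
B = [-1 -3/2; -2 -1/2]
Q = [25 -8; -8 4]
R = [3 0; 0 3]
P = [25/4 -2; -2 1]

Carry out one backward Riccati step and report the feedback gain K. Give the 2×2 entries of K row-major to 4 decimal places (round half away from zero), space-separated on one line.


-0.0176 0.1235 2.6941 1.1412

BᵀP = [-2.2500 0.0000; -8.3750 2.5000]
S = R + BᵀPB = [3 0; 0 3] + [2.2500 3.3750; 3.3750 11.3125] = [5.2500 3.3750; 3.3750 14.3125]
BᵀPA = [9.0000 4.5000; 38.5000 16.7500]
K = S⁻¹·BᵀPA = [-0.0176 0.1235; 2.6941 1.1412]
A−BK = [0.0235 -0.1647; 3.3118 0.8176]
AᵀP(A−BK) = [32.4353 12.9529; 12.9529 5.3294]
P' = Q + AᵀP(A−BK) = [57.4353 4.9529; 4.9529 9.3294]
tr(P') = 66.7647


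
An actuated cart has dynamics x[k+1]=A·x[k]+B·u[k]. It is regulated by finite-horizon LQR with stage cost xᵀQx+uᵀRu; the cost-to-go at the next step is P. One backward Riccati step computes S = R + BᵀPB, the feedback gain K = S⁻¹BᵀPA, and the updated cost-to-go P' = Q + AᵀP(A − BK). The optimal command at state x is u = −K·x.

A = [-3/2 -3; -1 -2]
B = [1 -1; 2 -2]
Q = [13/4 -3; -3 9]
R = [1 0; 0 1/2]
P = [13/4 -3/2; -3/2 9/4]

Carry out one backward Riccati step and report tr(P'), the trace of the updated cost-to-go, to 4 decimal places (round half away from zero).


28.9114

BᵀP = [0.2500 3.0000; -0.2500 -3.0000]
S = R + BᵀPB = [1 0; 0 1/2] + [6.2500 -6.2500; -6.2500 6.2500] = [7.2500 -6.2500; -6.2500 6.7500]
BᵀPA = [-3.3750 -6.7500; 3.3750 6.7500]
K = S⁻¹·BᵀPA = [-0.1709 -0.3418; 0.3418 0.6835]
A−BK = [-0.9873 -1.9747; 0.0253 0.0506]
AᵀP(A−BK) = [3.3323 6.6646; 6.6646 13.3291]
P' = Q + AᵀP(A−BK) = [6.5823 3.6646; 3.6646 22.3291]
tr(P') = 28.9114


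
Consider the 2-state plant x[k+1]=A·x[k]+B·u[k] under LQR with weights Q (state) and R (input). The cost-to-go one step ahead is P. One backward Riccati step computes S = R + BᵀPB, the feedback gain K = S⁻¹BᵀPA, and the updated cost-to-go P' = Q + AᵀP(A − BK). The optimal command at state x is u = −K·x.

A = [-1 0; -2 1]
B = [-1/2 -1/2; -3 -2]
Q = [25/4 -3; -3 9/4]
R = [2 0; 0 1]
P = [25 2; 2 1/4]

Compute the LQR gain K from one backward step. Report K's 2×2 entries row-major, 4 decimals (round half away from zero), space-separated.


0.5276 -0.0585 1.0427 -0.0616

BᵀP = [-18.5000 -1.7500; -16.5000 -1.5000]
S = R + BᵀPB = [2 0; 0 1] + [14.5000 12.7500; 12.7500 11.2500] = [16.5000 12.7500; 12.7500 12.2500]
BᵀPA = [22.0000 -1.7500; 19.5000 -1.5000]
K = S⁻¹·BᵀPA = [0.5276 -0.0585; 1.0427 -0.0616]
A−BK = [-0.2148 -0.0600; 1.6682 0.7014]
AᵀP(A−BK) = [2.0600 -0.0126; -0.0126 0.0553]
P' = Q + AᵀP(A−BK) = [8.3100 -3.0126; -3.0126 2.3053]
tr(P') = 10.6153


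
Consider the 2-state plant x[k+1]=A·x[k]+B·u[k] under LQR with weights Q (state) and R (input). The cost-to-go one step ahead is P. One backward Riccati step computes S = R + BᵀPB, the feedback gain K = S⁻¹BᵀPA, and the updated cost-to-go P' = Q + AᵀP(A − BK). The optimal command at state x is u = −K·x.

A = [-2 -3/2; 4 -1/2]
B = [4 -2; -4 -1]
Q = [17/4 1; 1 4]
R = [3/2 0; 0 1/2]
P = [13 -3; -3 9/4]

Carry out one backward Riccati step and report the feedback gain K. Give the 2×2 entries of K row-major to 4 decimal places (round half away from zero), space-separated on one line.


BᵀP = [64.0000 -21.0000; -23.0000 3.7500]
S = R + BᵀPB = [3/2 0; 0 1/2] + [340.0000 -107.0000; -107.0000 42.2500] = [341.5000 -107.0000; -107.0000 42.7500]
BᵀPA = [-212.0000 -85.5000; 61.0000 32.6250]
K = S⁻¹·BᵀPA = [-0.8050 -0.0521; -0.5881 0.6327]
A−BK = [0.0440 -0.0261; 0.1917 -0.0759]
AᵀP(A−BK) = [1.2023 -0.1457; -0.1457 0.2141]
P' = Q + AᵀP(A−BK) = [5.4523 0.8543; 0.8543 4.2141]
tr(P') = 9.6665

-0.8050 -0.0521 -0.5881 0.6327


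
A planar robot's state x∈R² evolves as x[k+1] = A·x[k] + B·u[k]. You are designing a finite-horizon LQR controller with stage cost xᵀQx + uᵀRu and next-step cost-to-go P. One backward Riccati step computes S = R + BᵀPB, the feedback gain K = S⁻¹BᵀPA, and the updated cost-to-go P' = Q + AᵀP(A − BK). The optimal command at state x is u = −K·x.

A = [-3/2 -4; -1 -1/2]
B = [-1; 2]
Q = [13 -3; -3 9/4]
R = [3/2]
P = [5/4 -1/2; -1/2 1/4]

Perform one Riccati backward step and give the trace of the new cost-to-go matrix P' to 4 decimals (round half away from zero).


BᵀP = [-2.2500 1.0000]
S = R + BᵀPB = [3/2] + [4.2500] = [5.7500]
BᵀPA = [2.3750 8.5000]
K = S⁻¹·BᵀPA = [0.4130 1.4783]
A−BK = [-1.0870 -2.5217; -1.8261 -3.4565]
AᵀP(A−BK) = [0.5815 1.7391; 1.7391 5.4973]
P' = Q + AᵀP(A−BK) = [13.5815 -1.2609; -1.2609 7.7473]
tr(P') = 21.3288

21.3288


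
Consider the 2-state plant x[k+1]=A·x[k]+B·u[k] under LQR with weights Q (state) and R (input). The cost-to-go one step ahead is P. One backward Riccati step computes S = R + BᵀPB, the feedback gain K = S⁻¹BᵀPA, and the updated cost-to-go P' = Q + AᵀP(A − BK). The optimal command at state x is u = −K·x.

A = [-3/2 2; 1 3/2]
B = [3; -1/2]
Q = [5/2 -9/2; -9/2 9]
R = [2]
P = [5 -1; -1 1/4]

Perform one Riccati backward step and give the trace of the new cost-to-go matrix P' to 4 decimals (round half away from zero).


BᵀP = [15.5000 -3.1250]
S = R + BᵀPB = [2] + [48.0625] = [50.0625]
BᵀPA = [-26.3750 26.3125]
K = S⁻¹·BᵀPA = [-0.5268 0.5256]
A−BK = [0.0805 0.4232; 0.7366 1.7628]
AᵀP(A−BK) = [0.6046 -0.5125; -0.5125 0.7328]
P' = Q + AᵀP(A−BK) = [3.1046 -5.0125; -5.0125 9.7328]
tr(P') = 12.8374

12.8374


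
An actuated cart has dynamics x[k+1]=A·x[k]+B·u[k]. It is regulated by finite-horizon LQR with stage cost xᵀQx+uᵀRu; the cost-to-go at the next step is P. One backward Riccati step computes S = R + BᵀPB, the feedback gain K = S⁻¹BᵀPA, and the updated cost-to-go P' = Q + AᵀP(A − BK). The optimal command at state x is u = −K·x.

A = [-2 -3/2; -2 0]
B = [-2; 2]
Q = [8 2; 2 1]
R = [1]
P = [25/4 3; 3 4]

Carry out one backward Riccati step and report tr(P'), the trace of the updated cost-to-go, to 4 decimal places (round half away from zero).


BᵀP = [-6.5000 2.0000]
S = R + BᵀPB = [1] + [17.0000] = [18.0000]
BᵀPA = [9.0000 9.7500]
K = S⁻¹·BᵀPA = [0.5000 0.5417]
A−BK = [-1.0000 -0.4167; -3.0000 -1.0833]
AᵀP(A−BK) = [60.5000 22.8750; 22.8750 8.7813]
P' = Q + AᵀP(A−BK) = [68.5000 24.8750; 24.8750 9.7813]
tr(P') = 78.2813

78.2813


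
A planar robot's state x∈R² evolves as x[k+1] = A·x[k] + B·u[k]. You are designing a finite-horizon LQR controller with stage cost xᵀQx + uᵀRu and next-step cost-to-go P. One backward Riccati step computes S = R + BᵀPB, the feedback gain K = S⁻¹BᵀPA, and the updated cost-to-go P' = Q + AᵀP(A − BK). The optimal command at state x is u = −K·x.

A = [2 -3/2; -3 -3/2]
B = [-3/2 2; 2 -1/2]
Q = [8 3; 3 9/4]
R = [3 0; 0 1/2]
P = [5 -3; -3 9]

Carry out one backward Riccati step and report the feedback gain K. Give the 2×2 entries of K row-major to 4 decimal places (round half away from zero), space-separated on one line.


BᵀP = [-13.5000 22.5000; 11.5000 -10.5000]
S = R + BᵀPB = [3 0; 0 1/2] + [65.2500 -38.2500; -38.2500 28.2500] = [68.2500 -38.2500; -38.2500 28.7500]
BᵀPA = [-94.5000 -13.5000; 54.5000 -1.5000]
K = S⁻¹·BᵀPA = [-1.2667 -0.8926; 0.2104 -1.2397]
A−BK = [-0.3208 -0.3595; -0.3614 -0.3347]
AᵀP(A−BK) = [5.8302 4.2149; 4.2149 4.0909]
P' = Q + AᵀP(A−BK) = [13.8302 7.2149; 7.2149 6.3409]
tr(P') = 20.1711

-1.2667 -0.8926 0.2104 -1.2397


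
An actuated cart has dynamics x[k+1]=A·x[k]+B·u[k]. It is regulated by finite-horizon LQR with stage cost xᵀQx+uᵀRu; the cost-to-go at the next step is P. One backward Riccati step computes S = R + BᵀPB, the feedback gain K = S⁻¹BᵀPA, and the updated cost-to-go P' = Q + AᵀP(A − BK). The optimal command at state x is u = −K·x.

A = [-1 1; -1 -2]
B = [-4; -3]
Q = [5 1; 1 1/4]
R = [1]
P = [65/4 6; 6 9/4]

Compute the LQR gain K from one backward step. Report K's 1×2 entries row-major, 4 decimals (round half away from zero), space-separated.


0.2675 -0.0506

BᵀP = [-83.0000 -30.7500]
S = R + BᵀPB = [1] + [424.2500] = [425.2500]
BᵀPA = [113.7500 -21.5000]
K = S⁻¹·BᵀPA = [0.2675 -0.0506]
A−BK = [0.0700 0.7978; -0.1975 -2.1517]
AᵀP(A−BK) = [0.0730 0.0010; 0.0010 0.1630]
P' = Q + AᵀP(A−BK) = [5.0730 1.0010; 1.0010 0.4130]
tr(P') = 5.4860


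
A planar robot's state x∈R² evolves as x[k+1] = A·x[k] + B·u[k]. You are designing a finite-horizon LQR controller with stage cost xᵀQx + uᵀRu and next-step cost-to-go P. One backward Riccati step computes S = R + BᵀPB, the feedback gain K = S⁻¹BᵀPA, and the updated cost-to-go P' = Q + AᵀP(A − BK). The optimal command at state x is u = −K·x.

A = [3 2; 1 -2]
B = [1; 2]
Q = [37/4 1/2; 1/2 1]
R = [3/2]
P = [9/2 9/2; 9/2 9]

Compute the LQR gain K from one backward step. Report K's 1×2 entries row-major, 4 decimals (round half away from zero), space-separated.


BᵀP = [13.5000 22.5000]
S = R + BᵀPB = [3/2] + [58.5000] = [60.0000]
BᵀPA = [63.0000 -18.0000]
K = S⁻¹·BᵀPA = [1.0500 -0.3000]
A−BK = [1.9500 2.3000; -1.1000 -1.4000]
AᵀP(A−BK) = [10.3500 9.9000; 9.9000 12.6000]
P' = Q + AᵀP(A−BK) = [19.6000 10.4000; 10.4000 13.6000]
tr(P') = 33.2000

1.0500 -0.3000


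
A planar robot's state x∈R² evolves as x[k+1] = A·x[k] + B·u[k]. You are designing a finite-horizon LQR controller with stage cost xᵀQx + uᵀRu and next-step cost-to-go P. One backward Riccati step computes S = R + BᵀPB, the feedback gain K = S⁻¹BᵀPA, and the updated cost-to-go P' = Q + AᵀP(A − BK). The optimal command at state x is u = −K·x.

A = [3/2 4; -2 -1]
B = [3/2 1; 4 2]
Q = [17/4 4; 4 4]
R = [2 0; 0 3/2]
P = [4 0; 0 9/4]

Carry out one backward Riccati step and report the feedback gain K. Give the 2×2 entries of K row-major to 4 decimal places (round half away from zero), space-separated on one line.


BᵀP = [6.0000 9.0000; 4.0000 4.5000]
S = R + BᵀPB = [2 0; 0 3/2] + [45.0000 24.0000; 24.0000 13.0000] = [47.0000 24.0000; 24.0000 14.5000]
BᵀPA = [-9.0000 15.0000; -3.0000 11.5000]
K = S⁻¹·BᵀPA = [-0.5545 -0.5545; 0.7109 1.7109]
A−BK = [1.6209 3.1209; -1.2038 -2.2038]
AᵀP(A−BK) = [15.1422 28.6422; 28.6422 54.8922]
P' = Q + AᵀP(A−BK) = [19.3922 32.6422; 32.6422 58.8922]
tr(P') = 78.2844

-0.5545 -0.5545 0.7109 1.7109


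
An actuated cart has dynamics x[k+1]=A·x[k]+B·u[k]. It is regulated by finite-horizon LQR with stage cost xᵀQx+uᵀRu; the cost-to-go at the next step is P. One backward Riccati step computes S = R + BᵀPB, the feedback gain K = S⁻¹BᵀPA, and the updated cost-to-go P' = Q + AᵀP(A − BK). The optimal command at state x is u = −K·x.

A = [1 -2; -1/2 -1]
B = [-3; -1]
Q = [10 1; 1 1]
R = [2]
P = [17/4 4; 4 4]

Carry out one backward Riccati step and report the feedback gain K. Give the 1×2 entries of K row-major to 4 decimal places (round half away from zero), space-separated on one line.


-0.1282 0.7253

BᵀP = [-16.7500 -16.0000]
S = R + BᵀPB = [2] + [66.2500] = [68.2500]
BᵀPA = [-8.7500 49.5000]
K = S⁻¹·BᵀPA = [-0.1282 0.7253]
A−BK = [0.6154 0.1758; -0.6282 -0.2747]
AᵀP(A−BK) = [0.1282 -0.1538; -0.1538 1.0989]
P' = Q + AᵀP(A−BK) = [10.1282 0.8462; 0.8462 2.0989]
tr(P') = 12.2271


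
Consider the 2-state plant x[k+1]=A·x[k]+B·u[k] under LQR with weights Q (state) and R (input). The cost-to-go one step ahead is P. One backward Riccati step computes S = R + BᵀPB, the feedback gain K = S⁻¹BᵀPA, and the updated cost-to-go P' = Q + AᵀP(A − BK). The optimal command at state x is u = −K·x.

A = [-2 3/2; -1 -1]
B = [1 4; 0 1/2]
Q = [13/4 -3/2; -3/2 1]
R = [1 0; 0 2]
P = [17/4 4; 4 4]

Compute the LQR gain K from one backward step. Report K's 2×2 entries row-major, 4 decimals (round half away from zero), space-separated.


-0.2454 0.0744 -0.5901 0.1044

BᵀP = [4.2500 4.0000; 19.0000 18.0000]
S = R + BᵀPB = [1 0; 0 2] + [4.2500 19.0000; 19.0000 85.0000] = [5.2500 19.0000; 19.0000 87.0000]
BᵀPA = [-12.5000 2.3750; -56.0000 10.5000]
K = S⁻¹·BᵀPA = [-0.2454 0.0744; -0.5901 0.1044]
A−BK = [0.6057 1.0078; -0.7050 -1.0522]
AᵀP(A−BK) = [0.8877 0.0287; 0.0287 0.2892]
P' = Q + AᵀP(A−BK) = [4.1377 -1.4713; -1.4713 1.2892]
tr(P') = 5.4269


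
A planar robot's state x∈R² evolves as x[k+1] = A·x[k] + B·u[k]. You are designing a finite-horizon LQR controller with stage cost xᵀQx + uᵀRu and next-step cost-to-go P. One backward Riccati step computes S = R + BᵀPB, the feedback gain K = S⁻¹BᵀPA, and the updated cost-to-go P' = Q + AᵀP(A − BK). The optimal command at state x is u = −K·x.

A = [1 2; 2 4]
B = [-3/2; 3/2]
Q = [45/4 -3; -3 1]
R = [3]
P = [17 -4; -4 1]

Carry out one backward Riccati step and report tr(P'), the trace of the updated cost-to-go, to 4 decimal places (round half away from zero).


15.1159

BᵀP = [-31.5000 7.5000]
S = R + BᵀPB = [3] + [58.5000] = [61.5000]
BᵀPA = [-16.5000 -33.0000]
K = S⁻¹·BᵀPA = [-0.2683 -0.5366]
A−BK = [0.5976 1.1951; 2.4024 4.8049]
AᵀP(A−BK) = [0.5732 1.1463; 1.1463 2.2927]
P' = Q + AᵀP(A−BK) = [11.8232 -1.8537; -1.8537 3.2927]
tr(P') = 15.1159


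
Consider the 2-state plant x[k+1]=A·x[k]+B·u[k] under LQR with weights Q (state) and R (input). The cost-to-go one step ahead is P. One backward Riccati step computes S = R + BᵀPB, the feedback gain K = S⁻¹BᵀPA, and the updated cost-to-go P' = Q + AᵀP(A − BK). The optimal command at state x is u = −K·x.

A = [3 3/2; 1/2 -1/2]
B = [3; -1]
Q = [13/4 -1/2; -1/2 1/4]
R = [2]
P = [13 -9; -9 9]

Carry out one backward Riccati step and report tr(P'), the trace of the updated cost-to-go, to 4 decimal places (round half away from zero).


BᵀP = [48.0000 -36.0000]
S = R + BᵀPB = [2] + [180.0000] = [182.0000]
BᵀPA = [126.0000 90.0000]
K = S⁻¹·BᵀPA = [0.6923 0.4945]
A−BK = [0.9231 0.0165; 1.1923 -0.0055]
AᵀP(A−BK) = [5.0192 0.6923; 0.6923 0.4945]
P' = Q + AᵀP(A−BK) = [8.2692 0.1923; 0.1923 0.7445]
tr(P') = 9.0137

9.0137


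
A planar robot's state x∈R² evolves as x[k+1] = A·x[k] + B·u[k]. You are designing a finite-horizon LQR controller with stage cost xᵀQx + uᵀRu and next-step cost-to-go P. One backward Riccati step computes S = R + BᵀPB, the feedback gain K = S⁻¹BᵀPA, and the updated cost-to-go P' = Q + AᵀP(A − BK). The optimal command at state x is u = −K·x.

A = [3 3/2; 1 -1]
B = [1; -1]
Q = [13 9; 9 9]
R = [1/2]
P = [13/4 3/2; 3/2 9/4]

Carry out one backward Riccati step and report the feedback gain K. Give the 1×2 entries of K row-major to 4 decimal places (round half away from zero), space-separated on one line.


BᵀP = [1.7500 -0.7500]
S = R + BᵀPB = [1/2] + [2.5000] = [3.0000]
BᵀPA = [4.5000 3.3750]
K = S⁻¹·BᵀPA = [1.5000 1.1250]
A−BK = [1.5000 0.3750; 2.5000 0.1250]
AᵀP(A−BK) = [33.7500 5.0625; 5.0625 1.2656]
P' = Q + AᵀP(A−BK) = [46.7500 14.0625; 14.0625 10.2656]
tr(P') = 57.0156

1.5000 1.1250


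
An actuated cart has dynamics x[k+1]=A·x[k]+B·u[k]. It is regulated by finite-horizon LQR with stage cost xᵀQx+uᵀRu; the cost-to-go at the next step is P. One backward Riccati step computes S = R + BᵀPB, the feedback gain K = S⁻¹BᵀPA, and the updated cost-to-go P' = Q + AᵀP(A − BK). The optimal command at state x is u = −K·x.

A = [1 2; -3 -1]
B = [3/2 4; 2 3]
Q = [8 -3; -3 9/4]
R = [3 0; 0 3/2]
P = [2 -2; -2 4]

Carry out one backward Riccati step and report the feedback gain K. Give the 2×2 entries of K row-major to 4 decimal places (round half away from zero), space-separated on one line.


BᵀP = [-1.0000 5.0000; 2.0000 4.0000]
S = R + BᵀPB = [3 0; 0 3/2] + [8.5000 11.0000; 11.0000 20.0000] = [11.5000 11.0000; 11.0000 21.5000]
BᵀPA = [-16.0000 -7.0000; -10.0000 0.0000]
K = S⁻¹·BᵀPA = [-1.8535 -1.1921; 0.4832 0.6099]
A−BK = [1.8475 1.3485; -0.7426 -0.4455]
AᵀP(A−BK) = [25.1762 17.0257; 17.0257 11.6554]
P' = Q + AᵀP(A−BK) = [33.1762 14.0257; 14.0257 13.9054]
tr(P') = 47.0817

-1.8535 -1.1921 0.4832 0.6099


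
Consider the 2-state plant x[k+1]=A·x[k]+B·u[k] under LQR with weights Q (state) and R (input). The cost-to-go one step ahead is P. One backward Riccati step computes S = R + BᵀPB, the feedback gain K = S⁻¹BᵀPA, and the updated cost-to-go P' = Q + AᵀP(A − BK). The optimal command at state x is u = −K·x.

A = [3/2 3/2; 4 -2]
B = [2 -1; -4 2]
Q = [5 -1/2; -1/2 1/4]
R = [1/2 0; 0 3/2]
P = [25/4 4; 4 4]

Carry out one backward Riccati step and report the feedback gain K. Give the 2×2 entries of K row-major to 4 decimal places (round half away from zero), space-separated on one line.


BᵀP = [-3.5000 -8.0000; 1.7500 4.0000]
S = R + BᵀPB = [1/2 0; 0 3/2] + [25.0000 -12.5000; -12.5000 6.2500] = [25.5000 -12.5000; -12.5000 7.7500]
BᵀPA = [-37.2500 10.7500; 18.6250 -5.3750]
K = S⁻¹·BᵀPA = [-1.3505 0.3897; 0.2251 -0.0650]
A−BK = [4.4260 0.6556; -1.8520 -0.3112]
AᵀP(A−BK) = [71.5661 9.7897; 9.7897 1.5238]
P' = Q + AᵀP(A−BK) = [76.5661 9.2897; 9.2897 1.7738]
tr(P') = 78.3399

-1.3505 0.3897 0.2251 -0.0650


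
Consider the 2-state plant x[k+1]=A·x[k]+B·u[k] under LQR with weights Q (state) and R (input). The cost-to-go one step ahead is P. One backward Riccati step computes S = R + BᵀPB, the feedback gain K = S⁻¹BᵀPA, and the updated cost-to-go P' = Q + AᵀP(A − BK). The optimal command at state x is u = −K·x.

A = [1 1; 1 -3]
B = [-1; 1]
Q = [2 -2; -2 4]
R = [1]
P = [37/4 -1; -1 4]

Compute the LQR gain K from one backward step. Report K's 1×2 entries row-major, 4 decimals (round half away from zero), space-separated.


-0.3231 -1.5538

BᵀP = [-10.2500 5.0000]
S = R + BᵀPB = [1] + [15.2500] = [16.2500]
BᵀPA = [-5.2500 -25.2500]
K = S⁻¹·BᵀPA = [-0.3231 -1.5538]
A−BK = [0.6769 -0.5538; 1.3231 -1.4462]
AᵀP(A−BK) = [9.5538 -8.9077; -8.9077 12.0154]
P' = Q + AᵀP(A−BK) = [11.5538 -10.9077; -10.9077 16.0154]
tr(P') = 27.5692


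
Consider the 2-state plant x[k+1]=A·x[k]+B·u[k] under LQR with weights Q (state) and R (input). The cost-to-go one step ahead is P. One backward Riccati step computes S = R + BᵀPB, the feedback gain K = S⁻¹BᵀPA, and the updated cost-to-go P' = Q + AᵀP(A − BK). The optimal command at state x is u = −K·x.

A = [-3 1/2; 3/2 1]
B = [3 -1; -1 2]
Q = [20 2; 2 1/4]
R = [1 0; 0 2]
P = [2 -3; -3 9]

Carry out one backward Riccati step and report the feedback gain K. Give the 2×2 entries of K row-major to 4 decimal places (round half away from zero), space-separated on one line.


-0.8460 0.1717 0.3351 0.4755

BᵀP = [9.0000 -18.0000; -8.0000 21.0000]
S = R + BᵀPB = [1 0; 0 2] + [45.0000 -45.0000; -45.0000 50.0000] = [46.0000 -45.0000; -45.0000 52.0000]
BᵀPA = [-54.0000 -13.5000; 55.5000 17.0000]
K = S⁻¹·BᵀPA = [-0.8460 0.1717; 0.3351 0.4755]
A−BK = [-0.1267 0.4605; -0.0163 0.2207]
AᵀP(A−BK) = [0.9625 0.1308; 0.1308 0.7343]
P' = Q + AᵀP(A−BK) = [20.9625 2.1308; 2.1308 0.9843]
tr(P') = 21.9469


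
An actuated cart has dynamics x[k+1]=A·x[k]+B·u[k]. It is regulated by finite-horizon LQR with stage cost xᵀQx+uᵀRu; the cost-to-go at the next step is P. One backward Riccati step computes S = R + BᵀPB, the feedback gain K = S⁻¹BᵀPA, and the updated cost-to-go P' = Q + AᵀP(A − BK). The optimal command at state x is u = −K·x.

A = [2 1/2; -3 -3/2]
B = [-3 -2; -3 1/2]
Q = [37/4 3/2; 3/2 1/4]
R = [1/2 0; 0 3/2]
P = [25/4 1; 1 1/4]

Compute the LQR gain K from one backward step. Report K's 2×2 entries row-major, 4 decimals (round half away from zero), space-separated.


BᵀP = [-21.7500 -3.7500; -12.0000 -1.8750]
S = R + BᵀPB = [1/2 0; 0 3/2] + [76.5000 41.6250; 41.6250 23.0625] = [77.0000 41.6250; 41.6250 24.5625]
BᵀPA = [-32.2500 -5.2500; -18.3750 -3.1875]
K = S⁻¹·BᵀPA = [-0.1719 0.0235; -0.4567 -0.1696]
A−BK = [0.5708 0.2313; -3.2874 -1.3448]
AᵀP(A−BK) = [1.3129 0.5165; 0.5165 0.2078]
P' = Q + AᵀP(A−BK) = [10.5629 2.0165; 2.0165 0.4578]
tr(P') = 11.0206

-0.1719 0.0235 -0.4567 -0.1696


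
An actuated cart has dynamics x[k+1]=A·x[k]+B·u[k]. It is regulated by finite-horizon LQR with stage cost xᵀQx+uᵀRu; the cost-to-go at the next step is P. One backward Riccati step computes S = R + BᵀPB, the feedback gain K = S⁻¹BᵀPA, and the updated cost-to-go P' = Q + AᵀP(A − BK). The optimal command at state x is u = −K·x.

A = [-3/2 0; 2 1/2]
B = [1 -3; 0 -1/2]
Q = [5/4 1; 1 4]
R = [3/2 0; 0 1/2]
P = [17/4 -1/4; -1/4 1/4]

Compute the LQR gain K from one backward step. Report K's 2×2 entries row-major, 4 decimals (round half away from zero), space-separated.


BᵀP = [4.2500 -0.2500; -12.6250 0.6250]
S = R + BᵀPB = [3/2 0; 0 1/2] + [4.2500 -12.6250; -12.6250 37.5625] = [5.7500 -12.6250; -12.6250 38.0625]
BᵀPA = [-6.8750 -0.1250; 20.1875 0.3125]
K = S⁻¹·BᵀPA = [-0.1146 -0.0137; 0.4924 0.0037]
A−BK = [0.0917 0.0247; 2.2462 0.5018]
AᵀP(A−BK) = [1.3350 0.2693; 0.2693 0.0596]
P' = Q + AᵀP(A−BK) = [2.5850 1.2693; 1.2693 4.0596]
tr(P') = 6.6446

-0.1146 -0.0137 0.4924 0.0037


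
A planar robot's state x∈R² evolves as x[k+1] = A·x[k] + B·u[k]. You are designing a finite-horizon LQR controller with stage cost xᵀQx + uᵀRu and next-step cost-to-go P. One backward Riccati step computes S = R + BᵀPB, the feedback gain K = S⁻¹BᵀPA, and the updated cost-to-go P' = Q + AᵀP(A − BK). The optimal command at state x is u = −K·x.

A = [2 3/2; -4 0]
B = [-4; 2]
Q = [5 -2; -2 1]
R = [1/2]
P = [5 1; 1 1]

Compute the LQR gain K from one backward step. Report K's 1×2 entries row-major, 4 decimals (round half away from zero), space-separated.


BᵀP = [-18.0000 -2.0000]
S = R + BᵀPB = [1/2] + [68.0000] = [68.5000]
BᵀPA = [-28.0000 -27.0000]
K = S⁻¹·BᵀPA = [-0.4088 -0.3942]
A−BK = [0.3650 -0.0766; -3.1825 0.7883]
AᵀP(A−BK) = [8.5547 -2.0365; -2.0365 0.6077]
P' = Q + AᵀP(A−BK) = [13.5547 -4.0365; -4.0365 1.6077]
tr(P') = 15.1624

-0.4088 -0.3942


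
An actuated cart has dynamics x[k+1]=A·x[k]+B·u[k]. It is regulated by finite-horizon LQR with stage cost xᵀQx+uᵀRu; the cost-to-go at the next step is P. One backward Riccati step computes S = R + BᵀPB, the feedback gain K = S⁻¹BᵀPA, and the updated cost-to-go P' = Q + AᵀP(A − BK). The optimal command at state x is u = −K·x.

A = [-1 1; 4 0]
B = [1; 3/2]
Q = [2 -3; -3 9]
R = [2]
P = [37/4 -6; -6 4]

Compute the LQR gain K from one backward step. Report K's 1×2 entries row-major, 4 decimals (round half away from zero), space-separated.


BᵀP = [0.2500 0.0000]
S = R + BᵀPB = [2] + [0.2500] = [2.2500]
BᵀPA = [-0.2500 0.2500]
K = S⁻¹·BᵀPA = [-0.1111 0.1111]
A−BK = [-0.8889 0.8889; 4.1667 -0.1667]
AᵀP(A−BK) = [121.2222 -33.2222; -33.2222 9.2222]
P' = Q + AᵀP(A−BK) = [123.2222 -36.2222; -36.2222 18.2222]
tr(P') = 141.4444

-0.1111 0.1111


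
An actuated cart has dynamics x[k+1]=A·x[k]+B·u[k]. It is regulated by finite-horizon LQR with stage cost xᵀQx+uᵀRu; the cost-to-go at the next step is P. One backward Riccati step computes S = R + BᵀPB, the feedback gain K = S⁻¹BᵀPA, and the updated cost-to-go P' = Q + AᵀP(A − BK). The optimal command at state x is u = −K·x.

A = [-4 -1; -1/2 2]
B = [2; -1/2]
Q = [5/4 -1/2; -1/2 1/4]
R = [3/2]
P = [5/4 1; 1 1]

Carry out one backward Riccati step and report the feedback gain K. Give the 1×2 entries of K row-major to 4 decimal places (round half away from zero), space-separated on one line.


-1.8421 0.2105

BᵀP = [2.0000 1.5000]
S = R + BᵀPB = [3/2] + [3.2500] = [4.7500]
BᵀPA = [-8.7500 1.0000]
K = S⁻¹·BᵀPA = [-1.8421 0.2105]
A−BK = [-0.3158 -1.4211; -1.4211 2.1053]
AᵀP(A−BK) = [8.1316 -1.6579; -1.6579 1.0395]
P' = Q + AᵀP(A−BK) = [9.3816 -2.1579; -2.1579 1.2895]
tr(P') = 10.6711
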